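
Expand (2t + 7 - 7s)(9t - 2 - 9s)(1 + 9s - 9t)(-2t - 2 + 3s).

(2t + 7 - 7s)(9t - 2 - 9s)(1 + 9s - 9t)(-2t - 2 + 3s)
= (18t² - 4t - 18st + 63t - 14 - 63s - 63st + 14s + 63s²)(1 + 9s - 9t)(-2t - 2 + 3s)    [distributive law]
= (18t² + 59t - 81st - 14 - 49s + 63s²)(1 + 9s - 9t)(-2t - 2 + 3s)    [combine like terms]
= (18t² + 162st² - 162t³ + 59t + 531st - 531t² - 81st - 729s²t + 729st² - 14 - 126s + 126t - 49s - 441s² + 441st + 63s² + 567s³ - 567s²t)(-2t - 2 + 3s)    [distributive law]
= (-513t² + 891st² - 162t³ + 185t + 891st - 1296s²t - 14 - 175s - 378s² + 567s³)(-2t - 2 + 3s)    [combine like terms]
= 1026t³ + 1026t² - 1539st² - 1782st³ - 1782st² + 2673s²t² + 324t⁴ + 324t³ - 486st³ - 370t² - 370t + 555st - 1782st² - 1782st + 2673s²t + 2592s²t² + 2592s²t - 3888s³t + 28t + 28 - 42s + 350st + 350s - 525s² + 756s²t + 756s² - 1134s³ - 1134s³t - 1134s³ + 1701s⁴    [distributive law]
= 1350t³ + 656t² - 5103st² - 2268st³ + 5265s²t² + 324t⁴ - 342t - 877st + 6021s²t - 5022s³t + 28 + 308s + 231s² - 2268s³ + 1701s⁴    [combine like terms]

1350t³ + 656t² - 5103st² - 2268st³ + 5265s²t² + 324t⁴ - 342t - 877st + 6021s²t - 5022s³t + 28 + 308s + 231s² - 2268s³ + 1701s⁴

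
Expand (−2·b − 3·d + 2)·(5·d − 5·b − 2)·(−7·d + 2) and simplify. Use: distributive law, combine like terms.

−35·b·d^2 + 52·b·d − 70·b^2·d + 20·b^2 − 12·b + 105·d^3 − 142·d^2 + 60·d − 8

(−2·b − 3·d + 2)·(5·d − 5·b − 2)·(−7·d + 2)
= (−10·b·d + 10·b^2 + 4·b − 15·d^2 + 15·b·d + 6·d + 10·d − 10·b − 4)·(−7·d + 2)    [distributive law]
= (5·b·d + 10·b^2 − 6·b − 15·d^2 + 16·d − 4)·(−7·d + 2)    [combine like terms]
= −35·b·d^2 + 10·b·d − 70·b^2·d + 20·b^2 + 42·b·d − 12·b + 105·d^3 − 30·d^2 − 112·d^2 + 32·d + 28·d − 8    [distributive law]
= −35·b·d^2 + 52·b·d − 70·b^2·d + 20·b^2 − 12·b + 105·d^3 − 142·d^2 + 60·d − 8    [combine like terms]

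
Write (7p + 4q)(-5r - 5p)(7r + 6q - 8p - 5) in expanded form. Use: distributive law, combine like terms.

-245pr^2 - 190pqr + 35p^2r + 175pr - 50p^2q + 280p^3 + 175p^2 - 140qr^2 - 120q^2r + 100qr - 120pq^2 + 100pq

(7p + 4q)(-5r - 5p)(7r + 6q - 8p - 5)
= (-35pr - 35p^2 - 20qr - 20pq)(7r + 6q - 8p - 5)    [distributive law]
= -245pr^2 - 210pqr + 280p^2r + 175pr - 245p^2r - 210p^2q + 280p^3 + 175p^2 - 140qr^2 - 120q^2r + 160pqr + 100qr - 140pqr - 120pq^2 + 160p^2q + 100pq    [distributive law]
= -245pr^2 - 190pqr + 35p^2r + 175pr - 50p^2q + 280p^3 + 175p^2 - 140qr^2 - 120q^2r + 100qr - 120pq^2 + 100pq    [combine like terms]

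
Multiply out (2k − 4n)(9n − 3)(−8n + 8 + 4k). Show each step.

(2k − 4n)(9n − 3)(−8n + 8 + 4k)
= (18kn − 6k − 36n^2 + 12n)(−8n + 8 + 4k)    [distributive law]
= −144kn^2 + 144kn + 72k^2n + 48kn − 48k − 24k^2 + 288n^3 − 288n^2 − 144kn^2 − 96n^2 + 96n + 48kn    [distributive law]
= −288kn^2 + 240kn + 72k^2n − 48k − 24k^2 + 288n^3 − 384n^2 + 96n    [combine like terms]

−288kn^2 + 240kn + 72k^2n − 48k − 24k^2 + 288n^3 − 384n^2 + 96n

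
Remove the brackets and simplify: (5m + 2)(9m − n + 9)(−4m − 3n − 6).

(5m + 2)(9m − n + 9)(−4m − 3n − 6)
= (45m^2 − 5mn + 45m + 18m − 2n + 18)(−4m − 3n − 6)    [distributive law]
= (45m^2 − 5mn + 63m − 2n + 18)(−4m − 3n − 6)    [combine like terms]
= −180m^3 − 135m^2n − 270m^2 + 20m^2n + 15mn^2 + 30mn − 252m^2 − 189mn − 378m + 8mn + 6n^2 + 12n − 72m − 54n − 108    [distributive law]
= −180m^3 − 115m^2n − 522m^2 + 15mn^2 − 151mn − 450m + 6n^2 − 42n − 108    [combine like terms]

−180m^3 − 115m^2n − 522m^2 + 15mn^2 − 151mn − 450m + 6n^2 − 42n − 108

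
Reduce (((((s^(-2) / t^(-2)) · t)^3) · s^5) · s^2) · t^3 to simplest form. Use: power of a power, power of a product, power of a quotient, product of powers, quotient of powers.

(((((s^(-2) / t^(-2)) · t)^3) · s^5) · s^2) · t^3
= (((((s^(-2) / t^(-2))^3) · (t^3)) · s^5) · s^2) · t^3    [power of a product]
= ((((((s^(-2))^3) / ((t^(-2))^3)) · (t^3)) · s^5) · s^2) · t^3    [power of a quotient]
= ((((s^(-6) / ((t^(-2))^3)) · (t^3)) · s^5) · s^2) · t^3    [power of a power]
= ((((s^(-6) / t^(-6)) · (t^3)) · s^5) · s^2) · t^3    [power of a power]
= s·t^12    [quotient of powers; product of powers]

s·t^12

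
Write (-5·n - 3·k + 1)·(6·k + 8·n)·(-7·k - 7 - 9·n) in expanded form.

(-5·n - 3·k + 1)·(6·k + 8·n)·(-7·k - 7 - 9·n)
= (-30·k·n - 40·n² - 18·k² - 24·k·n + 6·k + 8·n)·(-7·k - 7 - 9·n)    [distributive law]
= (-54·k·n - 40·n² - 18·k² + 6·k + 8·n)·(-7·k - 7 - 9·n)    [combine like terms]
= 378·k²·n + 378·k·n + 486·k·n² + 280·k·n² + 280·n² + 360·n³ + 126·k³ + 126·k² + 162·k²·n - 42·k² - 42·k - 54·k·n - 56·k·n - 56·n - 72·n²    [distributive law]
= 540·k²·n + 268·k·n + 766·k·n² + 208·n² + 360·n³ + 126·k³ + 84·k² - 42·k - 56·n    [combine like terms]

540·k²·n + 268·k·n + 766·k·n² + 208·n² + 360·n³ + 126·k³ + 84·k² - 42·k - 56·n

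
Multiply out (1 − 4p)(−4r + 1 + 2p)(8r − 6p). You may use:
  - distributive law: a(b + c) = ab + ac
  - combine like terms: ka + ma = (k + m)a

(1 − 4p)(−4r + 1 + 2p)(8r − 6p)
= (−4r + 1 + 2p + 16pr − 4p − 8p^2)(8r − 6p)    [distributive law]
= (−4r + 1 − 2p + 16pr − 8p^2)(8r − 6p)    [combine like terms]
= −32r^2 + 24pr + 8r − 6p − 16pr + 12p^2 + 128pr^2 − 96p^2r − 64p^2r + 48p^3    [distributive law]
= −32r^2 + 8pr + 8r − 6p + 12p^2 + 128pr^2 − 160p^2r + 48p^3    [combine like terms]

−32r^2 + 8pr + 8r − 6p + 12p^2 + 128pr^2 − 160p^2r + 48p^3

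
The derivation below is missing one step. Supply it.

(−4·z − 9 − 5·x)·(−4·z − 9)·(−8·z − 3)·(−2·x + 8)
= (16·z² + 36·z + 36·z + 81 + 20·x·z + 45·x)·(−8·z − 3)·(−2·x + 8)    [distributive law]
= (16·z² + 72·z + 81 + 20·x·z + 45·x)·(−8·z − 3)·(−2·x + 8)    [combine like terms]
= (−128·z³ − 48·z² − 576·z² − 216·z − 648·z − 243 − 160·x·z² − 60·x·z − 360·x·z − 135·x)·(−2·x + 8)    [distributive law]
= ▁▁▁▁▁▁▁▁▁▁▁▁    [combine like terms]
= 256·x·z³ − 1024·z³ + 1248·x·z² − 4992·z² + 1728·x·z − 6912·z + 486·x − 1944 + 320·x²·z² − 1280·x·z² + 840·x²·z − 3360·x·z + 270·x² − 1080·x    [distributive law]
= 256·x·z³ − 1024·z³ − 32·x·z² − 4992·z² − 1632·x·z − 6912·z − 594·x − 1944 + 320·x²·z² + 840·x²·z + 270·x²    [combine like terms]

Applying combine like terms to the line above:

(−128·z³ − 624·z² − 864·z − 243 − 160·x·z² − 420·x·z − 135·x)·(−2·x + 8)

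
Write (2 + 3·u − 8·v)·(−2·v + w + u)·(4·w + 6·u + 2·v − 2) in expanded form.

(2 + 3·u − 8·v)·(−2·v + w + u)·(4·w + 6·u + 2·v − 2)
= (−4·v + 2·w + 2·u − 6·u·v + 3·u·w + 3·u^2 + 16·v^2 − 8·v·w − 8·u·v)·(4·w + 6·u + 2·v − 2)    [distributive law]
= (−4·v + 2·w + 2·u − 14·u·v + 3·u·w + 3·u^2 + 16·v^2 − 8·v·w)·(4·w + 6·u + 2·v − 2)    [combine like terms]
= −16·v·w − 24·u·v − 8·v^2 + 8·v + 8·w^2 + 12·u·w + 4·v·w − 4·w + 8·u·w + 12·u^2 + 4·u·v − 4·u − 56·u·v·w − 84·u^2·v − 28·u·v^2 + 28·u·v + 12·u·w^2 + 18·u^2·w + 6·u·v·w − 6·u·w + 12·u^2·w + 18·u^3 + 6·u^2·v − 6·u^2 + 64·v^2·w + 96·u·v^2 + 32·v^3 − 32·v^2 − 32·v·w^2 − 48·u·v·w − 16·v^2·w + 16·v·w    [distributive law]
= 4·v·w + 8·u·v − 40·v^2 + 8·v + 8·w^2 + 14·u·w − 4·w + 6·u^2 − 4·u − 98·u·v·w − 78·u^2·v + 68·u·v^2 + 12·u·w^2 + 30·u^2·w + 18·u^3 + 48·v^2·w + 32·v^3 − 32·v·w^2    [combine like terms]

4·v·w + 8·u·v − 40·v^2 + 8·v + 8·w^2 + 14·u·w − 4·w + 6·u^2 − 4·u − 98·u·v·w − 78·u^2·v + 68·u·v^2 + 12·u·w^2 + 30·u^2·w + 18·u^3 + 48·v^2·w + 32·v^3 − 32·v·w^2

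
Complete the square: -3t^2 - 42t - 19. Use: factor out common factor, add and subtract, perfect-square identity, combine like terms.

-3(t + 7)^2 + 128

-3t^2 - 42t - 19
= -3(t^2 + 14t) - 19    [factor out -3 from the t-terms]
= -3(t^2 + 14t + 49 - 49) - 19    [add and subtract 49 inside the bracket]
= -3(t + 7)^2 + 147 - 19    [perfect-square identity]
= -3(t + 7)^2 + 128    [combine constants]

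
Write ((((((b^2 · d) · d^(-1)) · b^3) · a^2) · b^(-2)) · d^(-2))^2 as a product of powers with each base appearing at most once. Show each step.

((((((b^2 · d) · d^(-1)) · b^3) · a^2) · b^(-2)) · d^(-2))^2
= ((((((b^2 · d) · d^(-1)) · b^3) · a^2) · b^(-2))^2) · ((d^(-2))^2)    [power of a product]
= ((((((b^2 · d) · d^(-1)) · b^3) · a^2)^2) · ((b^(-2))^2)) · ((d^(-2))^2)    [power of a product]
= ((((((b^2 · d) · d^(-1)) · b^3)^2) · ((a^2)^2)) · ((b^(-2))^2)) · ((d^(-2))^2)    [power of a product]
= ((((((b^2 · d) · d^(-1))^2) · ((b^3)^2)) · ((a^2)^2)) · ((b^(-2))^2)) · ((d^(-2))^2)    [power of a product]
= ((((((b^2 · d)^2) · ((d^(-1))^2)) · ((b^3)^2)) · ((a^2)^2)) · ((b^(-2))^2)) · ((d^(-2))^2)    [power of a product]
= (((((((b^2)^2) · (d^2)) · ((d^(-1))^2)) · ((b^3)^2)) · ((a^2)^2)) · ((b^(-2))^2)) · ((d^(-2))^2)    [power of a product]
= (((((b^4 · (d^2)) · ((d^(-1))^2)) · ((b^3)^2)) · ((a^2)^2)) · ((b^(-2))^2)) · ((d^(-2))^2)    [power of a power]
= (((((b^4 · d^2) · d^(-2)) · ((b^3)^2)) · ((a^2)^2)) · ((b^(-2))^2)) · ((d^(-2))^2)    [power of a power]
= (((((b^4 · d^2) · d^(-2)) · b^6) · ((a^2)^2)) · ((b^(-2))^2)) · ((d^(-2))^2)    [power of a power]
= (((((b^4 · d^2) · d^(-2)) · b^6) · a^4) · ((b^(-2))^2)) · ((d^(-2))^2)    [power of a power]
= (((((b^4 · d^2) · d^(-2)) · b^6) · a^4) · b^(-4)) · ((d^(-2))^2)    [power of a power]
= (((((b^4 · d^2) · d^(-2)) · b^6) · a^4) · b^(-4)) · d^(-4)    [power of a power]
= a^4b^6d^(-4)    [product of powers]

a^4b^6d^(-4)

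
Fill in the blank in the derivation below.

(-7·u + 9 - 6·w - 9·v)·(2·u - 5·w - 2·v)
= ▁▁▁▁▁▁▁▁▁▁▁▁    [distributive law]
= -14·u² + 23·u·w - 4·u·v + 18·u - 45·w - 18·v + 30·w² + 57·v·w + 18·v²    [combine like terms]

Applying distributive law to the line above:

-14·u² + 35·u·w + 14·u·v + 18·u - 45·w - 18·v - 12·u·w + 30·w² + 12·v·w - 18·u·v + 45·v·w + 18·v²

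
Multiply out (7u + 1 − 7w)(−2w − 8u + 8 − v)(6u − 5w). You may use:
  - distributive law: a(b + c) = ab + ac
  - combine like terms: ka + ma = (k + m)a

532u^2w − 126uw^2 − 336u^3 + 288u^2 − 588uw − 42u^2v + 77uvw + 290w^2 + 48u − 40w − 6uv + 5vw − 70w^3 − 35vw^2

(7u + 1 − 7w)(−2w − 8u + 8 − v)(6u − 5w)
= (−14uw − 56u^2 + 56u − 7uv − 2w − 8u + 8 − v + 14w^2 + 56uw − 56w + 7vw)(6u − 5w)    [distributive law]
= (42uw − 56u^2 + 48u − 7uv − 58w + 8 − v + 14w^2 + 7vw)(6u − 5w)    [combine like terms]
= 252u^2w − 210uw^2 − 336u^3 + 280u^2w + 288u^2 − 240uw − 42u^2v + 35uvw − 348uw + 290w^2 + 48u − 40w − 6uv + 5vw + 84uw^2 − 70w^3 + 42uvw − 35vw^2    [distributive law]
= 532u^2w − 126uw^2 − 336u^3 + 288u^2 − 588uw − 42u^2v + 77uvw + 290w^2 + 48u − 40w − 6uv + 5vw − 70w^3 − 35vw^2    [combine like terms]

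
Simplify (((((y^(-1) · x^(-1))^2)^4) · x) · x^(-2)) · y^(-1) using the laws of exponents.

x^(-9)·y^(-9)

(((((y^(-1) · x^(-1))^2)^4) · x) · x^(-2)) · y^(-1)
= ((((y^(-1) · x^(-1))^8) · x) · x^(-2)) · y^(-1)    [power of a power]
= (((((y^(-1))^8) · ((x^(-1))^8)) · x) · x^(-2)) · y^(-1)    [power of a product]
= (((y^(-8) · ((x^(-1))^8)) · x) · x^(-2)) · y^(-1)    [power of a power]
= (((y^(-8) · x^(-8)) · x) · x^(-2)) · y^(-1)    [power of a power]
= x^(-9)·y^(-9)    [product of powers]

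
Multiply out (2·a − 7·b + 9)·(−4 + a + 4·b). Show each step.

a + 2·a² + a·b + 64·b − 28·b² − 36

(2·a − 7·b + 9)·(−4 + a + 4·b)
= −8·a + 2·a² + 8·a·b + 28·b − 7·a·b − 28·b² − 36 + 9·a + 36·b    [distributive law]
= a + 2·a² + a·b + 64·b − 28·b² − 36    [combine like terms]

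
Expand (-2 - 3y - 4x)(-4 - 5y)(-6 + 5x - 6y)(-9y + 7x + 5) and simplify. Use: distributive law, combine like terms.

(-2 - 3y - 4x)(-4 - 5y)(-6 + 5x - 6y)(-9y + 7x + 5)
= (8 + 10y + 12y + 15y² + 16x + 20xy)(-6 + 5x - 6y)(-9y + 7x + 5)    [distributive law]
= (8 + 22y + 15y² + 16x + 20xy)(-6 + 5x - 6y)(-9y + 7x + 5)    [combine like terms]
= (-48 + 40x - 48y - 132y + 110xy - 132y² - 90y² + 75xy² - 90y³ - 96x + 80x² - 96xy - 120xy + 100x²y - 120xy²)(-9y + 7x + 5)    [distributive law]
= (-48 - 56x - 180y - 106xy - 222y² - 45xy² - 90y³ + 80x² + 100x²y)(-9y + 7x + 5)    [combine like terms]
= 432y - 336x - 240 + 504xy - 392x² - 280x + 1620y² - 1260xy - 900y + 954xy² - 742x²y - 530xy + 1998y³ - 1554xy² - 1110y² + 405xy³ - 315x²y² - 225xy² + 810y⁴ - 630xy³ - 450y³ - 720x²y + 560x³ + 400x² - 900x²y² + 700x³y + 500x²y    [distributive law]
= -468y - 616x - 240 - 1286xy + 8x² + 510y² - 825xy² - 962x²y + 1548y³ - 225xy³ - 1215x²y² + 810y⁴ + 560x³ + 700x³y    [combine like terms]

-468y - 616x - 240 - 1286xy + 8x² + 510y² - 825xy² - 962x²y + 1548y³ - 225xy³ - 1215x²y² + 810y⁴ + 560x³ + 700x³y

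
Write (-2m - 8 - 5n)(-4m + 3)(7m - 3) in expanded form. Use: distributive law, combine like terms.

56m^3 + 158m^2 - 246m + 72 + 140m^2n - 165mn + 45n

(-2m - 8 - 5n)(-4m + 3)(7m - 3)
= (8m^2 - 6m + 32m - 24 + 20mn - 15n)(7m - 3)    [distributive law]
= (8m^2 + 26m - 24 + 20mn - 15n)(7m - 3)    [combine like terms]
= 56m^3 - 24m^2 + 182m^2 - 78m - 168m + 72 + 140m^2n - 60mn - 105mn + 45n    [distributive law]
= 56m^3 + 158m^2 - 246m + 72 + 140m^2n - 165mn + 45n    [combine like terms]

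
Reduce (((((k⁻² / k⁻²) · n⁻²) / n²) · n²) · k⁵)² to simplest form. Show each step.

k¹⁰n⁻⁴

(((((k⁻² / k⁻²) · n⁻²) / n²) · n²) · k⁵)²
= (((((k⁻² / k⁻²) · n⁻²) / n²) · n²)²) · ((k⁵)²)    [power of a product]
= (((((k⁻² / k⁻²) · n⁻²) / n²)²) · ((n²)²)) · ((k⁵)²)    [power of a product]
= (((((k⁻² / k⁻²) · n⁻²)²) / ((n²)²)) · ((n²)²)) · ((k⁵)²)    [power of a quotient]
= (((((k⁻² / k⁻²)²) · ((n⁻²)²)) / ((n²)²)) · ((n²)²)) · ((k⁵)²)    [power of a product]
= ((((((k⁻²)²) / ((k⁻²)²)) · ((n⁻²)²)) / ((n²)²)) · ((n²)²)) · ((k⁵)²)    [power of a quotient]
= ((((k⁻⁴ / ((k⁻²)²)) · ((n⁻²)²)) / ((n²)²)) · ((n²)²)) · ((k⁵)²)    [power of a power]
= ((((k⁻⁴ / k⁻⁴) · ((n⁻²)²)) / ((n²)²)) · ((n²)²)) · ((k⁵)²)    [power of a power]
= (((k⁰ · ((n⁻²)²)) / ((n²)²)) · ((n²)²)) · ((k⁵)²)    [quotient of powers]
= (((k⁰ · n⁻⁴) / ((n²)²)) · ((n²)²)) · ((k⁵)²)    [power of a power]
= (((k⁰ · n⁻⁴) / n⁴) · ((n²)²)) · ((k⁵)²)    [power of a power]
= (((k⁰ · n⁻⁴) / n⁴) · n⁴) · ((k⁵)²)    [power of a power]
= (((k⁰ · n⁻⁴) / n⁴) · n⁴) · k¹⁰    [power of a power]
= k¹⁰n⁻⁴    [quotient of powers; product of powers]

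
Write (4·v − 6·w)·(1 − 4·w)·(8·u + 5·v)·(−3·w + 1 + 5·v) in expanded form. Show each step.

(4·v − 6·w)·(1 − 4·w)·(8·u + 5·v)·(−3·w + 1 + 5·v)
= (4·v − 16·v·w − 6·w + 24·w^2)·(8·u + 5·v)·(−3·w + 1 + 5·v)    [distributive law]
= (32·u·v + 20·v^2 − 128·u·v·w − 80·v^2·w − 48·u·w − 30·v·w + 192·u·w^2 + 120·v·w^2)·(−3·w + 1 + 5·v)    [distributive law]
= −96·u·v·w + 32·u·v + 160·u·v^2 − 60·v^2·w + 20·v^2 + 100·v^3 + 384·u·v·w^2 − 128·u·v·w − 640·u·v^2·w + 240·v^2·w^2 − 80·v^2·w − 400·v^3·w + 144·u·w^2 − 48·u·w − 240·u·v·w + 90·v·w^2 − 30·v·w − 150·v^2·w − 576·u·w^3 + 192·u·w^2 + 960·u·v·w^2 − 360·v·w^3 + 120·v·w^2 + 600·v^2·w^2    [distributive law]
= −464·u·v·w + 32·u·v + 160·u·v^2 − 290·v^2·w + 20·v^2 + 100·v^3 + 1344·u·v·w^2 − 640·u·v^2·w + 840·v^2·w^2 − 400·v^3·w + 336·u·w^2 − 48·u·w + 210·v·w^2 − 30·v·w − 576·u·w^3 − 360·v·w^3    [combine like terms]

−464·u·v·w + 32·u·v + 160·u·v^2 − 290·v^2·w + 20·v^2 + 100·v^3 + 1344·u·v·w^2 − 640·u·v^2·w + 840·v^2·w^2 − 400·v^3·w + 336·u·w^2 − 48·u·w + 210·v·w^2 − 30·v·w − 576·u·w^3 − 360·v·w^3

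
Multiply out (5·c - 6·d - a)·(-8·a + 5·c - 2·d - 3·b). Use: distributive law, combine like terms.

-45·a·c + 25·c^2 - 40·c·d - 15·b·c + 50·a·d + 12·d^2 + 18·b·d + 8·a^2 + 3·a·b

(5·c - 6·d - a)·(-8·a + 5·c - 2·d - 3·b)
= -40·a·c + 25·c^2 - 10·c·d - 15·b·c + 48·a·d - 30·c·d + 12·d^2 + 18·b·d + 8·a^2 - 5·a·c + 2·a·d + 3·a·b    [distributive law]
= -45·a·c + 25·c^2 - 40·c·d - 15·b·c + 50·a·d + 12·d^2 + 18·b·d + 8·a^2 + 3·a·b    [combine like terms]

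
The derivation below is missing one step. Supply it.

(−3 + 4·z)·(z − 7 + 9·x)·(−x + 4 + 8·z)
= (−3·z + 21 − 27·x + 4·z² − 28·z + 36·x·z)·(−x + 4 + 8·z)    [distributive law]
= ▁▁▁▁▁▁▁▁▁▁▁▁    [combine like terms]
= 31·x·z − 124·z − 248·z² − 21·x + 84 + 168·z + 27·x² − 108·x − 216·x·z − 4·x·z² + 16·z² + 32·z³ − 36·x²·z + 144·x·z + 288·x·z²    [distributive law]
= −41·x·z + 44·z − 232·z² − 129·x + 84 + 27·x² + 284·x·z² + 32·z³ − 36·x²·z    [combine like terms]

Applying combine like terms to the line above:

(−31·z + 21 − 27·x + 4·z² + 36·x·z)·(−x + 4 + 8·z)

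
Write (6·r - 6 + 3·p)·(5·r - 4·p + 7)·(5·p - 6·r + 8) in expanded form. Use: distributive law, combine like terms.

204·p·r^2 - 180·r^3 + 168·r^2 + 27·p^2·r - 282·p·r + 348·r + 129·p^2 + 150·p - 336 - 60·p^3

(6·r - 6 + 3·p)·(5·r - 4·p + 7)·(5·p - 6·r + 8)
= (30·r^2 - 24·p·r + 42·r - 30·r + 24·p - 42 + 15·p·r - 12·p^2 + 21·p)·(5·p - 6·r + 8)    [distributive law]
= (30·r^2 - 9·p·r + 12·r + 45·p - 42 - 12·p^2)·(5·p - 6·r + 8)    [combine like terms]
= 150·p·r^2 - 180·r^3 + 240·r^2 - 45·p^2·r + 54·p·r^2 - 72·p·r + 60·p·r - 72·r^2 + 96·r + 225·p^2 - 270·p·r + 360·p - 210·p + 252·r - 336 - 60·p^3 + 72·p^2·r - 96·p^2    [distributive law]
= 204·p·r^2 - 180·r^3 + 168·r^2 + 27·p^2·r - 282·p·r + 348·r + 129·p^2 + 150·p - 336 - 60·p^3    [combine like terms]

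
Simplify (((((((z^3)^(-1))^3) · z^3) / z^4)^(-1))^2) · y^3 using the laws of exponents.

(((((((z^3)^(-1))^3) · z^3) / z^4)^(-1))^2) · y^3
= ((((((z^3)^(-1))^3) · z^3) / z^4)^(-2)) · y^3    [power of a power]
= ((((((z^3)^(-1))^3) · z^3)^(-2)) / ((z^4)^(-2))) · y^3    [power of a quotient]
= ((((((z^3)^(-1))^3)^(-2)) · ((z^3)^(-2))) / ((z^4)^(-2))) · y^3    [power of a product]
= (((((z^3)^(-1))^(-6)) · ((z^3)^(-2))) / ((z^4)^(-2))) · y^3    [power of a power]
= ((((z^3)^6) · ((z^3)^(-2))) / ((z^4)^(-2))) · y^3    [power of a power]
= ((z^18 · ((z^3)^(-2))) / ((z^4)^(-2))) · y^3    [power of a power]
= ((z^18 · z^(-6)) / ((z^4)^(-2))) · y^3    [power of a power]
= (z^12 / ((z^4)^(-2))) · y^3    [product of powers]
= (z^12 / z^(-8)) · y^3    [power of a power]
= z^20 · y^3    [quotient of powers]
= y^3·z^20    [rearrange]

y^3·z^20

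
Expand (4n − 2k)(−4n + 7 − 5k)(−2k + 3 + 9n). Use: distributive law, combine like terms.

(4n − 2k)(−4n + 7 − 5k)(−2k + 3 + 9n)
= (−16n^2 + 28n − 20kn + 8kn − 14k + 10k^2)(−2k + 3 + 9n)    [distributive law]
= (−16n^2 + 28n − 12kn − 14k + 10k^2)(−2k + 3 + 9n)    [combine like terms]
= 32kn^2 − 48n^2 − 144n^3 − 56kn + 84n + 252n^2 + 24k^2n − 36kn − 108kn^2 + 28k^2 − 42k − 126kn − 20k^3 + 30k^2 + 90k^2n    [distributive law]
= −76kn^2 + 204n^2 − 144n^3 − 218kn + 84n + 114k^2n + 58k^2 − 42k − 20k^3    [combine like terms]

−76kn^2 + 204n^2 − 144n^3 − 218kn + 84n + 114k^2n + 58k^2 − 42k − 20k^3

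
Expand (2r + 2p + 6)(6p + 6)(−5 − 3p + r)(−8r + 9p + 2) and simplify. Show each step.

516pr² + 1152p²r + 2472pr + 300p²r² + 72p³r − 96pr³ + 216r² + 1392r − 96r³ − 1908p³ − 3540p² − 324p⁴ − 2316p − 360

(2r + 2p + 6)(6p + 6)(−5 − 3p + r)(−8r + 9p + 2)
= (12pr + 12r + 12p² + 12p + 36p + 36)(−5 − 3p + r)(−8r + 9p + 2)    [distributive law]
= (12pr + 12r + 12p² + 48p + 36)(−5 − 3p + r)(−8r + 9p + 2)    [combine like terms]
= (−60pr − 36p²r + 12pr² − 60r − 36pr + 12r² − 60p² − 36p³ + 12p²r − 240p − 144p² + 48pr − 180 − 108p + 36r)(−8r + 9p + 2)    [distributive law]
= (−48pr − 24p²r + 12pr² − 24r + 12r² − 204p² − 36p³ − 348p − 180)(−8r + 9p + 2)    [combine like terms]
= 384pr² − 432p²r − 96pr + 192p²r² − 216p³r − 48p²r − 96pr³ + 108p²r² + 24pr² + 192r² − 216pr − 48r − 96r³ + 108pr² + 24r² + 1632p²r − 1836p³ − 408p² + 288p³r − 324p⁴ − 72p³ + 2784pr − 3132p² − 696p + 1440r − 1620p − 360    [distributive law]
= 516pr² + 1152p²r + 2472pr + 300p²r² + 72p³r − 96pr³ + 216r² + 1392r − 96r³ − 1908p³ − 3540p² − 324p⁴ − 2316p − 360    [combine like terms]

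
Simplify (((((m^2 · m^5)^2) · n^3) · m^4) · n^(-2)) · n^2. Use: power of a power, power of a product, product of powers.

(((((m^2 · m^5)^2) · n^3) · m^4) · n^(-2)) · n^2
= ((((((m^2)^2) · ((m^5)^2)) · n^3) · m^4) · n^(-2)) · n^2    [power of a product]
= ((((m^4 · ((m^5)^2)) · n^3) · m^4) · n^(-2)) · n^2    [power of a power]
= ((((m^4 · m^10) · n^3) · m^4) · n^(-2)) · n^2    [power of a power]
= (((m^14 · n^3) · m^4) · n^(-2)) · n^2    [product of powers]
= m^18n^3    [product of powers]

m^18n^3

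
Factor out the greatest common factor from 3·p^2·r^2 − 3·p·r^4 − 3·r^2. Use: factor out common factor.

3·r^2(p^2 − p·r^2 − 1)

3·p^2·r^2 − 3·p·r^4 − 3·r^2
= 3(p^2·r^2 − p·r^4 − r^2)    [factor out 3]
= 3·r^2(p^2 − p·r^2 − 1)    [factor out r^2]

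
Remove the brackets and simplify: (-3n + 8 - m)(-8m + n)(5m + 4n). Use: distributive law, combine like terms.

(-3n + 8 - m)(-8m + n)(5m + 4n)
= (24mn - 3n^2 - 64m + 8n + 8m^2 - mn)(5m + 4n)    [distributive law]
= (23mn - 3n^2 - 64m + 8n + 8m^2)(5m + 4n)    [combine like terms]
= 115m^2n + 92mn^2 - 15mn^2 - 12n^3 - 320m^2 - 256mn + 40mn + 32n^2 + 40m^3 + 32m^2n    [distributive law]
= 147m^2n + 77mn^2 - 12n^3 - 320m^2 - 216mn + 32n^2 + 40m^3    [combine like terms]

147m^2n + 77mn^2 - 12n^3 - 320m^2 - 216mn + 32n^2 + 40m^3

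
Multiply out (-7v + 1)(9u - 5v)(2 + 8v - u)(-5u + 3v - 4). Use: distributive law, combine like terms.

-34u²v + 1859uv² + 300uv + 2884u²v² - 3017uv³ - 315u³v - 1030v³ - 150v² + 840v⁴ - 54u² - 72u + 45u³ + 40v

(-7v + 1)(9u - 5v)(2 + 8v - u)(-5u + 3v - 4)
= (-63uv + 35v² + 9u - 5v)(2 + 8v - u)(-5u + 3v - 4)    [distributive law]
= (-126uv - 504uv² + 63u²v + 70v² + 280v³ - 35uv² + 18u + 72uv - 9u² - 10v - 40v² + 5uv)(-5u + 3v - 4)    [distributive law]
= (-49uv - 539uv² + 63u²v + 30v² + 280v³ + 18u - 9u² - 10v)(-5u + 3v - 4)    [combine like terms]
= 245u²v - 147uv² + 196uv + 2695u²v² - 1617uv³ + 2156uv² - 315u³v + 189u²v² - 252u²v - 150uv² + 90v³ - 120v² - 1400uv³ + 840v⁴ - 1120v³ - 90u² + 54uv - 72u + 45u³ - 27u²v + 36u² + 50uv - 30v² + 40v    [distributive law]
= -34u²v + 1859uv² + 300uv + 2884u²v² - 3017uv³ - 315u³v - 1030v³ - 150v² + 840v⁴ - 54u² - 72u + 45u³ + 40v    [combine like terms]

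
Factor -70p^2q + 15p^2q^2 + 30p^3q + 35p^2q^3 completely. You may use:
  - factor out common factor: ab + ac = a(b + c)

-70p^2q + 15p^2q^2 + 30p^3q + 35p^2q^3
= 5(-14p^2q + 3p^2q^2 + 6p^3q + 7p^2q^3)    [factor out 5]
= 5p^2q(-14 + 3q + 6p + 7q^2)    [factor out p^2q]

5p^2q(-14 + 3q + 6p + 7q^2)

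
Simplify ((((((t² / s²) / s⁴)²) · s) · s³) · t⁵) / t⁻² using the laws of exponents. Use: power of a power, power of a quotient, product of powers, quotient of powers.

((((((t² / s²) / s⁴)²) · s) · s³) · t⁵) / t⁻²
= ((((((t² / s²)²) / ((s⁴)²)) · s) · s³) · t⁵) / t⁻²    [power of a quotient]
= (((((((t²)²) / ((s²)²)) / ((s⁴)²)) · s) · s³) · t⁵) / t⁻²    [power of a quotient]
= (((((t⁴ / ((s²)²)) / ((s⁴)²)) · s) · s³) · t⁵) / t⁻²    [power of a power]
= (((((t⁴ / s⁴) / ((s⁴)²)) · s) · s³) · t⁵) / t⁻²    [power of a power]
= (((((t⁴ / s⁴) / s⁸) · s) · s³) · t⁵) / t⁻²    [power of a power]
= s⁻⁸t¹¹    [quotient of powers; product of powers]

s⁻⁸t¹¹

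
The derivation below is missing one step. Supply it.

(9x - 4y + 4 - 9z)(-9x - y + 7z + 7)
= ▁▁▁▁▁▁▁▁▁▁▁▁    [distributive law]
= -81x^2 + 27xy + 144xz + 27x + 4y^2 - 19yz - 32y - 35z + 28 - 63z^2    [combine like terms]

By distributive law:

-81x^2 - 9xy + 63xz + 63x + 36xy + 4y^2 - 28yz - 28y - 36x - 4y + 28z + 28 + 81xz + 9yz - 63z^2 - 63z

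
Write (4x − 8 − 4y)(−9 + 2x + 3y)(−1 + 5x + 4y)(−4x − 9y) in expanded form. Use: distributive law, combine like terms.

(4x − 8 − 4y)(−9 + 2x + 3y)(−1 + 5x + 4y)(−4x − 9y)
= (−36x + 8x² + 12xy + 72 − 16x − 24y + 36y − 8xy − 12y²)(−1 + 5x + 4y)(−4x − 9y)    [distributive law]
= (−52x + 8x² + 4xy + 72 + 12y − 12y²)(−1 + 5x + 4y)(−4x − 9y)    [combine like terms]
= (52x − 260x² − 208xy − 8x² + 40x³ + 32x²y − 4xy + 20x²y + 16xy² − 72 + 360x + 288y − 12y + 60xy + 48y² + 12y² − 60xy² − 48y³)(−4x − 9y)    [distributive law]
= (412x − 268x² − 152xy + 40x³ + 52x²y − 44xy² − 72 + 276y + 60y² − 48y³)(−4x − 9y)    [combine like terms]
= −1648x² − 3708xy + 1072x³ + 2412x²y + 608x²y + 1368xy² − 160x⁴ − 360x³y − 208x³y − 468x²y² + 176x²y² + 396xy³ + 288x + 648y − 1104xy − 2484y² − 240xy² − 540y³ + 192xy³ + 432y⁴    [distributive law]
= −1648x² − 4812xy + 1072x³ + 3020x²y + 1128xy² − 160x⁴ − 568x³y − 292x²y² + 588xy³ + 288x + 648y − 2484y² − 540y³ + 432y⁴    [combine like terms]

−1648x² − 4812xy + 1072x³ + 3020x²y + 1128xy² − 160x⁴ − 568x³y − 292x²y² + 588xy³ + 288x + 648y − 2484y² − 540y³ + 432y⁴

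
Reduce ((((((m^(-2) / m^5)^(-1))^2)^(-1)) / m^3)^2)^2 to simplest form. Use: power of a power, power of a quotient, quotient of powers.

m^(-68)

((((((m^(-2) / m^5)^(-1))^2)^(-1)) / m^3)^2)^2
= (((((m^(-2) / m^5)^(-1))^2)^(-1)) / m^3)^4    [power of a power]
= (((((m^(-2) / m^5)^(-1))^2)^(-1))^4) / ((m^3)^4)    [power of a quotient]
= ((((m^(-2) / m^5)^(-1))^2)^(-4)) / ((m^3)^4)    [power of a power]
= (((m^(-2) / m^5)^(-1))^(-8)) / ((m^3)^4)    [power of a power]
= ((m^(-2) / m^5)^8) / ((m^3)^4)    [power of a power]
= (((m^(-2))^8) / ((m^5)^8)) / ((m^3)^4)    [power of a quotient]
= (m^(-16) / ((m^5)^8)) / ((m^3)^4)    [power of a power]
= (m^(-16) / m^40) / ((m^3)^4)    [power of a power]
= m^(-56) / ((m^3)^4)    [quotient of powers]
= m^(-56) / m^12    [power of a power]
= m^(-68)    [quotient of powers]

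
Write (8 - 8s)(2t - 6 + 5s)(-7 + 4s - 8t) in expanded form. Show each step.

(8 - 8s)(2t - 6 + 5s)(-7 + 4s - 8t)
= (16t - 48 + 40s - 16st + 48s - 40s^2)(-7 + 4s - 8t)    [distributive law]
= (16t - 48 + 88s - 16st - 40s^2)(-7 + 4s - 8t)    [combine like terms]
= -112t + 64st - 128t^2 + 336 - 192s + 384t - 616s + 352s^2 - 704st + 112st - 64s^2t + 128st^2 + 280s^2 - 160s^3 + 320s^2t    [distributive law]
= 272t - 528st - 128t^2 + 336 - 808s + 632s^2 + 256s^2t + 128st^2 - 160s^3    [combine like terms]

272t - 528st - 128t^2 + 336 - 808s + 632s^2 + 256s^2t + 128st^2 - 160s^3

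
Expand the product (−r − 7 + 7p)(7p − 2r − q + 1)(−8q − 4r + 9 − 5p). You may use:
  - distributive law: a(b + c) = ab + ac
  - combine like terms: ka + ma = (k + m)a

191pqr + 74pr^2 − 86pr − 91p^2r − 20qr^2 − 8r^3 − 34r^2 − 8q^2r − 123qr + 145r + 238pq − 343p + 651p^2 − 56q^2 + 119q − 63 − 357p^2q − 245p^3 + 56pq^2

(−r − 7 + 7p)(7p − 2r − q + 1)(−8q − 4r + 9 − 5p)
= (−7pr + 2r^2 + qr − r − 49p + 14r + 7q − 7 + 49p^2 − 14pr − 7pq + 7p)(−8q − 4r + 9 − 5p)    [distributive law]
= (−21pr + 2r^2 + qr + 13r − 42p + 7q − 7 + 49p^2 − 7pq)(−8q − 4r + 9 − 5p)    [combine like terms]
= 168pqr + 84pr^2 − 189pr + 105p^2r − 16qr^2 − 8r^3 + 18r^2 − 10pr^2 − 8q^2r − 4qr^2 + 9qr − 5pqr − 104qr − 52r^2 + 117r − 65pr + 336pq + 168pr − 378p + 210p^2 − 56q^2 − 28qr + 63q − 35pq + 56q + 28r − 63 + 35p − 392p^2q − 196p^2r + 441p^2 − 245p^3 + 56pq^2 + 28pqr − 63pq + 35p^2q    [distributive law]
= 191pqr + 74pr^2 − 86pr − 91p^2r − 20qr^2 − 8r^3 − 34r^2 − 8q^2r − 123qr + 145r + 238pq − 343p + 651p^2 − 56q^2 + 119q − 63 − 357p^2q − 245p^3 + 56pq^2    [combine like terms]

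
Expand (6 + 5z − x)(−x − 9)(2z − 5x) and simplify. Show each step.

(6 + 5z − x)(−x − 9)(2z − 5x)
= (−6x − 54 − 5xz − 45z + x² + 9x)(2z − 5x)    [distributive law]
= (3x − 54 − 5xz − 45z + x²)(2z − 5x)    [combine like terms]
= 6xz − 15x² − 108z + 270x − 10xz² + 25x²z − 90z² + 225xz + 2x²z − 5x³    [distributive law]
= 231xz − 15x² − 108z + 270x − 10xz² + 27x²z − 90z² − 5x³    [combine like terms]

231xz − 15x² − 108z + 270x − 10xz² + 27x²z − 90z² − 5x³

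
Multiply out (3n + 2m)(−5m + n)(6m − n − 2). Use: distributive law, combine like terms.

−68m²n + 31mn² + 26mn − 3n³ − 6n² − 60m³ + 20m²

(3n + 2m)(−5m + n)(6m − n − 2)
= (−15mn + 3n² − 10m² + 2mn)(6m − n − 2)    [distributive law]
= (−13mn + 3n² − 10m²)(6m − n − 2)    [combine like terms]
= −78m²n + 13mn² + 26mn + 18mn² − 3n³ − 6n² − 60m³ + 10m²n + 20m²    [distributive law]
= −68m²n + 31mn² + 26mn − 3n³ − 6n² − 60m³ + 20m²    [combine like terms]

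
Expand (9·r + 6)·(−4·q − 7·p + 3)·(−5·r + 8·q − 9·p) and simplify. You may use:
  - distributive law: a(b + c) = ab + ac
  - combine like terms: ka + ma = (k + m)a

180·q·r^2 − 288·q^2·r − 180·p·q·r + 315·p·r^2 + 567·p^2·r − 135·r^2 + 336·q·r − 33·p·r − 192·q^2 − 120·p·q + 378·p^2 − 90·r + 144·q − 162·p

(9·r + 6)·(−4·q − 7·p + 3)·(−5·r + 8·q − 9·p)
= (−36·q·r − 63·p·r + 27·r − 24·q − 42·p + 18)·(−5·r + 8·q − 9·p)    [distributive law]
= 180·q·r^2 − 288·q^2·r + 324·p·q·r + 315·p·r^2 − 504·p·q·r + 567·p^2·r − 135·r^2 + 216·q·r − 243·p·r + 120·q·r − 192·q^2 + 216·p·q + 210·p·r − 336·p·q + 378·p^2 − 90·r + 144·q − 162·p    [distributive law]
= 180·q·r^2 − 288·q^2·r − 180·p·q·r + 315·p·r^2 + 567·p^2·r − 135·r^2 + 336·q·r − 33·p·r − 192·q^2 − 120·p·q + 378·p^2 − 90·r + 144·q − 162·p    [combine like terms]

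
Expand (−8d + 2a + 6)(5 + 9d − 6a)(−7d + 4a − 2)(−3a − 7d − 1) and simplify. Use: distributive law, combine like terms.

−130ad² − 826d³ + 1620d² − 106a²d − 596ad + 658d + 3738ad³ − 3528d⁴ − 186a²d² − 708a³d + 288a³ − 436a² + 8a + 144a⁴ + 60

(−8d + 2a + 6)(5 + 9d − 6a)(−7d + 4a − 2)(−3a − 7d − 1)
= (−40d − 72d² + 48ad + 10a + 18ad − 12a² + 30 + 54d − 36a)(−7d + 4a − 2)(−3a − 7d − 1)    [distributive law]
= (14d − 72d² + 66ad − 26a − 12a² + 30)(−7d + 4a − 2)(−3a − 7d − 1)    [combine like terms]
= (−98d² + 56ad − 28d + 504d³ − 288ad² + 144d² − 462ad² + 264a²d − 132ad + 182ad − 104a² + 52a + 84a²d − 48a³ + 24a² − 210d + 120a − 60)(−3a − 7d − 1)    [distributive law]
= (46d² + 106ad − 238d + 504d³ − 750ad² + 348a²d − 80a² + 172a − 48a³ − 60)(−3a − 7d − 1)    [combine like terms]
= −138ad² − 322d³ − 46d² − 318a²d − 742ad² − 106ad + 714ad + 1666d² + 238d − 1512ad³ − 3528d⁴ − 504d³ + 2250a²d² + 5250ad³ + 750ad² − 1044a³d − 2436a²d² − 348a²d + 240a³ + 560a²d + 80a² − 516a² − 1204ad − 172a + 144a⁴ + 336a³d + 48a³ + 180a + 420d + 60    [distributive law]
= −130ad² − 826d³ + 1620d² − 106a²d − 596ad + 658d + 3738ad³ − 3528d⁴ − 186a²d² − 708a³d + 288a³ − 436a² + 8a + 144a⁴ + 60    [combine like terms]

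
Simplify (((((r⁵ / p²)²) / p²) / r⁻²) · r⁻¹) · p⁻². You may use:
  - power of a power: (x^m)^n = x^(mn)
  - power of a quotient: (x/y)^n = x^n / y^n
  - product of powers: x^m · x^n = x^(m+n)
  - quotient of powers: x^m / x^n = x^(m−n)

p⁻⁸r¹¹

(((((r⁵ / p²)²) / p²) / r⁻²) · r⁻¹) · p⁻²
= ((((((r⁵)²) / ((p²)²)) / p²) / r⁻²) · r⁻¹) · p⁻²    [power of a quotient]
= ((((r¹⁰ / ((p²)²)) / p²) / r⁻²) · r⁻¹) · p⁻²    [power of a power]
= ((((r¹⁰ / p⁴) / p²) / r⁻²) · r⁻¹) · p⁻²    [power of a power]
= p⁻⁸r¹¹    [quotient of powers; product of powers]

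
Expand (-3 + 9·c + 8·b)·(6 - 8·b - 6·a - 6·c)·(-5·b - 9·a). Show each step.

(-3 + 9·c + 8·b)·(6 - 8·b - 6·a - 6·c)·(-5·b - 9·a)
= (-18 + 24·b + 18·a + 18·c + 54·c - 72·b·c - 54·a·c - 54·c² + 48·b - 64·b² - 48·a·b - 48·b·c)·(-5·b - 9·a)    [distributive law]
= (-18 + 72·b + 18·a + 72·c - 120·b·c - 54·a·c - 54·c² - 64·b² - 48·a·b)·(-5·b - 9·a)    [combine like terms]
= 90·b + 162·a - 360·b² - 648·a·b - 90·a·b - 162·a² - 360·b·c - 648·a·c + 600·b²·c + 1080·a·b·c + 270·a·b·c + 486·a²·c + 270·b·c² + 486·a·c² + 320·b³ + 576·a·b² + 240·a·b² + 432·a²·b    [distributive law]
= 90·b + 162·a - 360·b² - 738·a·b - 162·a² - 360·b·c - 648·a·c + 600·b²·c + 1350·a·b·c + 486·a²·c + 270·b·c² + 486·a·c² + 320·b³ + 816·a·b² + 432·a²·b    [combine like terms]

90·b + 162·a - 360·b² - 738·a·b - 162·a² - 360·b·c - 648·a·c + 600·b²·c + 1350·a·b·c + 486·a²·c + 270·b·c² + 486·a·c² + 320·b³ + 816·a·b² + 432·a²·b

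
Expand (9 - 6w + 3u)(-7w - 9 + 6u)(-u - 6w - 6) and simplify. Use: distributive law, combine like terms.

189uw - 198w² + 540w - 81u + 486 - 135u² + 300uw² - 252w³ - 51u²w - 18u³

(9 - 6w + 3u)(-7w - 9 + 6u)(-u - 6w - 6)
= (-63w - 81 + 54u + 42w² + 54w - 36uw - 21uw - 27u + 18u²)(-u - 6w - 6)    [distributive law]
= (-9w - 81 + 27u + 42w² - 57uw + 18u²)(-u - 6w - 6)    [combine like terms]
= 9uw + 54w² + 54w + 81u + 486w + 486 - 27u² - 162uw - 162u - 42uw² - 252w³ - 252w² + 57u²w + 342uw² + 342uw - 18u³ - 108u²w - 108u²    [distributive law]
= 189uw - 198w² + 540w - 81u + 486 - 135u² + 300uw² - 252w³ - 51u²w - 18u³    [combine like terms]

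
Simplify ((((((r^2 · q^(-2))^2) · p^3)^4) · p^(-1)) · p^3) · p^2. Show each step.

p^16q^(-16)r^16

((((((r^2 · q^(-2))^2) · p^3)^4) · p^(-1)) · p^3) · p^2
= ((((((r^2 · q^(-2))^2)^4) · ((p^3)^4)) · p^(-1)) · p^3) · p^2    [power of a product]
= (((((r^2 · q^(-2))^8) · ((p^3)^4)) · p^(-1)) · p^3) · p^2    [power of a power]
= ((((((r^2)^8) · ((q^(-2))^8)) · ((p^3)^4)) · p^(-1)) · p^3) · p^2    [power of a product]
= ((((r^16 · ((q^(-2))^8)) · ((p^3)^4)) · p^(-1)) · p^3) · p^2    [power of a power]
= ((((r^16 · q^(-16)) · ((p^3)^4)) · p^(-1)) · p^3) · p^2    [power of a power]
= ((((r^16 · q^(-16)) · p^12) · p^(-1)) · p^3) · p^2    [power of a power]
= p^16q^(-16)r^16    [product of powers]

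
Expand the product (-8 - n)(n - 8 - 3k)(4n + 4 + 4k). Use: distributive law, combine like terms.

256n + 256 + 352k + 108kn + 96k² - 4n³ - 4n² + 8kn² + 12k²n

(-8 - n)(n - 8 - 3k)(4n + 4 + 4k)
= (-8n + 64 + 24k - n² + 8n + 3kn)(4n + 4 + 4k)    [distributive law]
= (64 + 24k - n² + 3kn)(4n + 4 + 4k)    [combine like terms]
= 256n + 256 + 256k + 96kn + 96k + 96k² - 4n³ - 4n² - 4kn² + 12kn² + 12kn + 12k²n    [distributive law]
= 256n + 256 + 352k + 108kn + 96k² - 4n³ - 4n² + 8kn² + 12k²n    [combine like terms]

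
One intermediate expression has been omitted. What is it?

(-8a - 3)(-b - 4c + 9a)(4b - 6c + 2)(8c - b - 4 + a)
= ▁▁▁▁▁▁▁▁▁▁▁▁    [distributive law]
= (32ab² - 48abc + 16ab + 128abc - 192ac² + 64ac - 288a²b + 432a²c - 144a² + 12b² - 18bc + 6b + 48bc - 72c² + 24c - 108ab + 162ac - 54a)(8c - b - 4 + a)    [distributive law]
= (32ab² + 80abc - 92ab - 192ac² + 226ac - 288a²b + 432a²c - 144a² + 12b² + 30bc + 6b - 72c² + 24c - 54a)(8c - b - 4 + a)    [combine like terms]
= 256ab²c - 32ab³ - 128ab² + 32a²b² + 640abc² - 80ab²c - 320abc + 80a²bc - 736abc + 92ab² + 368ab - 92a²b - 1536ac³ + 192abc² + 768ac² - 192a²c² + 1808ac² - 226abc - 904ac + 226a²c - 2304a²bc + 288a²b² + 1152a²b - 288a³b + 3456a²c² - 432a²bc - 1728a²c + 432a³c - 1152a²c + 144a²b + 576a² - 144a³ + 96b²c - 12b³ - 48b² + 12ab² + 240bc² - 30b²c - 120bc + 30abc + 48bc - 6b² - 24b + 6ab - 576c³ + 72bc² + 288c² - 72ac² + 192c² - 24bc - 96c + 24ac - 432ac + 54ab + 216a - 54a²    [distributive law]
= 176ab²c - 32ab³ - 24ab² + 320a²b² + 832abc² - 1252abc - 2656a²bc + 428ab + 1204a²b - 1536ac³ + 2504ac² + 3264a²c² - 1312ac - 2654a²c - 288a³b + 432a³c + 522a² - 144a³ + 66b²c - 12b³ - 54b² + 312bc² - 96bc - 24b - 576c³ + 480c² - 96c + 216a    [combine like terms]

Applying distributive law to the line above:

(8ab + 32ac - 72a² + 3b + 12c - 27a)(4b - 6c + 2)(8c - b - 4 + a)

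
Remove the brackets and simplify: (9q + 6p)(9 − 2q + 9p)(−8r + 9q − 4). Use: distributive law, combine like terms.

−648qr + 801q^2 − 324q + 144q^2r − 162q^3 − 552pqr + 621pq^2 + 210pq − 432pr − 216p − 432p^2r + 486p^2q − 216p^2

(9q + 6p)(9 − 2q + 9p)(−8r + 9q − 4)
= (81q − 18q^2 + 81pq + 54p − 12pq + 54p^2)(−8r + 9q − 4)    [distributive law]
= (81q − 18q^2 + 69pq + 54p + 54p^2)(−8r + 9q − 4)    [combine like terms]
= −648qr + 729q^2 − 324q + 144q^2r − 162q^3 + 72q^2 − 552pqr + 621pq^2 − 276pq − 432pr + 486pq − 216p − 432p^2r + 486p^2q − 216p^2    [distributive law]
= −648qr + 801q^2 − 324q + 144q^2r − 162q^3 − 552pqr + 621pq^2 + 210pq − 432pr − 216p − 432p^2r + 486p^2q − 216p^2    [combine like terms]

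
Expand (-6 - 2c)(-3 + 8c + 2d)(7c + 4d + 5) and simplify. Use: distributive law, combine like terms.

(-6 - 2c)(-3 + 8c + 2d)(7c + 4d + 5)
= (18 - 48c - 12d + 6c - 16c^2 - 4cd)(7c + 4d + 5)    [distributive law]
= (18 - 42c - 12d - 16c^2 - 4cd)(7c + 4d + 5)    [combine like terms]
= 126c + 72d + 90 - 294c^2 - 168cd - 210c - 84cd - 48d^2 - 60d - 112c^3 - 64c^2d - 80c^2 - 28c^2d - 16cd^2 - 20cd    [distributive law]
= -84c + 12d + 90 - 374c^2 - 272cd - 48d^2 - 112c^3 - 92c^2d - 16cd^2    [combine like terms]

-84c + 12d + 90 - 374c^2 - 272cd - 48d^2 - 112c^3 - 92c^2d - 16cd^2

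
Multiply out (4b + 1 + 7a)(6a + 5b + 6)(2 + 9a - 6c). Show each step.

(4b + 1 + 7a)(6a + 5b + 6)(2 + 9a - 6c)
= (24ab + 20b^2 + 24b + 6a + 5b + 6 + 42a^2 + 35ab + 42a)(2 + 9a - 6c)    [distributive law]
= (59ab + 20b^2 + 29b + 48a + 6 + 42a^2)(2 + 9a - 6c)    [combine like terms]
= 118ab + 531a^2b - 354abc + 40b^2 + 180ab^2 - 120b^2c + 58b + 261ab - 174bc + 96a + 432a^2 - 288ac + 12 + 54a - 36c + 84a^2 + 378a^3 - 252a^2c    [distributive law]
= 379ab + 531a^2b - 354abc + 40b^2 + 180ab^2 - 120b^2c + 58b - 174bc + 150a + 516a^2 - 288ac + 12 - 36c + 378a^3 - 252a^2c    [combine like terms]

379ab + 531a^2b - 354abc + 40b^2 + 180ab^2 - 120b^2c + 58b - 174bc + 150a + 516a^2 - 288ac + 12 - 36c + 378a^3 - 252a^2c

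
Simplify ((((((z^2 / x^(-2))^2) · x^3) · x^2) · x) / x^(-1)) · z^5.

x^11·z^9

((((((z^2 / x^(-2))^2) · x^3) · x^2) · x) / x^(-1)) · z^5
= (((((((z^2)^2) / ((x^(-2))^2)) · x^3) · x^2) · x) / x^(-1)) · z^5    [power of a quotient]
= (((((z^4 / ((x^(-2))^2)) · x^3) · x^2) · x) / x^(-1)) · z^5    [power of a power]
= (((((z^4 / x^(-4)) · x^3) · x^2) · x) / x^(-1)) · z^5    [power of a power]
= x^11·z^9    [quotient of powers; product of powers]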